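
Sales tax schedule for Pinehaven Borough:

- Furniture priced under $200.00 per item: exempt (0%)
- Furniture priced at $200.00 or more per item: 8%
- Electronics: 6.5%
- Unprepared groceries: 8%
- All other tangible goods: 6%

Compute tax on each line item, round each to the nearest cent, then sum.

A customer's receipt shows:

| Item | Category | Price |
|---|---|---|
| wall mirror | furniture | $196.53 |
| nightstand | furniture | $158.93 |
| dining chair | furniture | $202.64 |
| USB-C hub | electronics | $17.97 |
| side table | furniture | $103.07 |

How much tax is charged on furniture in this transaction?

Wall mirror $196.53: furniture, under $200.00 → 0% → $0.00
Nightstand $158.93: furniture, under $200.00 → 0% → $0.00
Dining chair $202.64: furniture, $200.00 or more → 8% → $16.21
Side table $103.07: furniture, under $200.00 → 0% → $0.00
Tax on furniture = $0.00 + $0.00 + $16.21 + $0.00 = $16.21

$16.21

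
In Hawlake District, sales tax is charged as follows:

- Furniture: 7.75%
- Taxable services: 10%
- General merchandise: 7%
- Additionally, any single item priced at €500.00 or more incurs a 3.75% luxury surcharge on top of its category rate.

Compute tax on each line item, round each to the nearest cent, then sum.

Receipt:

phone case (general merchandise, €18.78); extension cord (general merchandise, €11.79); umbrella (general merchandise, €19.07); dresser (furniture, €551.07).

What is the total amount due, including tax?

Phone case €18.78: general merchandise → 7% → €1.31
Extension cord €11.79: general merchandise → 7% → €0.83
Umbrella €19.07: general merchandise → 7% → €1.33
Dresser €551.07: furniture → 7.75% + 3.75% surcharge = 11.5% → €63.37
Subtotal = €600.71; tax = €66.84; total due = €667.55

€667.55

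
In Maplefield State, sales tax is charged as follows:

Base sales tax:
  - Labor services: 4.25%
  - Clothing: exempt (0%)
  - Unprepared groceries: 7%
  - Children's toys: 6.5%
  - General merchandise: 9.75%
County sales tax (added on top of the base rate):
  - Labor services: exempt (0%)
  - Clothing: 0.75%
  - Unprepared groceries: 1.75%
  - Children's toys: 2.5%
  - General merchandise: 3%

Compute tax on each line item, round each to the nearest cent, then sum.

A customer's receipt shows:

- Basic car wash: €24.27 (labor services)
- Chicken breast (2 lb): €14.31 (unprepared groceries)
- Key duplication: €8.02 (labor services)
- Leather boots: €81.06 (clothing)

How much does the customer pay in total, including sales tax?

Basic car wash €24.27: labor services → 4.25% + 0% county = 4.25% → €1.03
Chicken breast (2 lb) €14.31: unprepared groceries → 7% + 1.75% county = 8.75% → €1.25
Key duplication €8.02: labor services → 4.25% + 0% county = 4.25% → €0.34
Leather boots €81.06: clothing → 0% + 0.75% county = 0.75% → €0.61
Subtotal = €127.66; tax = €3.23; total due = €130.89

€130.89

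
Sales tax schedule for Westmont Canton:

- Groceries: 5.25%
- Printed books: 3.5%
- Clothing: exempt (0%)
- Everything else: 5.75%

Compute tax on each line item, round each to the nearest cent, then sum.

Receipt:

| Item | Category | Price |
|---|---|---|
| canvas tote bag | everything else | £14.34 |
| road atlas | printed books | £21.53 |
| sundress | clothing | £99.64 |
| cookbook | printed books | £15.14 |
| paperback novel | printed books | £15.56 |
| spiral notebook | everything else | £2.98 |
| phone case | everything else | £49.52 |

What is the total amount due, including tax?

Canvas tote bag £14.34: everything else → 5.75% → £0.82
Road atlas £21.53: printed books → 3.5% → £0.75
Sundress £99.64: clothing → 0% → £0.00
Cookbook £15.14: printed books → 3.5% → £0.53
Paperback novel £15.56: printed books → 3.5% → £0.54
Spiral notebook £2.98: everything else → 5.75% → £0.17
Phone case £49.52: everything else → 5.75% → £2.85
Subtotal = £218.71; tax = £5.66; total due = £224.37

£224.37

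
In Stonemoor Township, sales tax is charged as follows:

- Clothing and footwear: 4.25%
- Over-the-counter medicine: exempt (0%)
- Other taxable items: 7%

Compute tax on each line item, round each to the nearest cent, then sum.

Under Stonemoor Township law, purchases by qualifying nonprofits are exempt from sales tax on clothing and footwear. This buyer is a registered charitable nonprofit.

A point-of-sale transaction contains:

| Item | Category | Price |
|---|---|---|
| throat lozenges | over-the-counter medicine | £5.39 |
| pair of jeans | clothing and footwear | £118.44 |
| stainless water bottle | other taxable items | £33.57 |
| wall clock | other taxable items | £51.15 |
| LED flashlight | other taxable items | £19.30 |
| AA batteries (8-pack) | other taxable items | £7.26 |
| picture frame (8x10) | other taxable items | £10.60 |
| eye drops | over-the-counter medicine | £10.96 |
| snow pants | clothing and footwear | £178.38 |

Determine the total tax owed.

Throat lozenges £5.39: over-the-counter medicine → 0% → £0.00
Pair of jeans £118.44: clothing and footwear, buyer-exempt → 0% → £0.00
Stainless water bottle £33.57: other taxable items → 7% → £2.35
Wall clock £51.15: other taxable items → 7% → £3.58
LED flashlight £19.30: other taxable items → 7% → £1.35
AA batteries (8-pack) £7.26: other taxable items → 7% → £0.51
Picture frame (8x10) £10.60: other taxable items → 7% → £0.74
Eye drops £10.96: over-the-counter medicine → 0% → £0.00
Snow pants £178.38: clothing and footwear, buyer-exempt → 0% → £0.00
Total tax = £2.35 + £3.58 + £1.35 + £0.51 + £0.74 = £8.53

£8.53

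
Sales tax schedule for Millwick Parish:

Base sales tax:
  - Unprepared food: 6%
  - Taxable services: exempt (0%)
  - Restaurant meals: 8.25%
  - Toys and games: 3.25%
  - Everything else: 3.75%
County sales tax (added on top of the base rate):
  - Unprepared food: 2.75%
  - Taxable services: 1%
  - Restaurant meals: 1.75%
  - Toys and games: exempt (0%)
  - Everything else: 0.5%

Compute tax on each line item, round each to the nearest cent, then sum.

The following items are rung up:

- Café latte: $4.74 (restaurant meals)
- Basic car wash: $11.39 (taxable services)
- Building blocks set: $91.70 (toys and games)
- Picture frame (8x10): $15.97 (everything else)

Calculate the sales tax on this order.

$4.24

Café latte $4.74: restaurant meals → 8.25% + 1.75% county = 10% → $0.47
Basic car wash $11.39: taxable services → 0% + 1% county = 1% → $0.11
Building blocks set $91.70: toys and games → 3.25% + 0% county = 3.25% → $2.98
Picture frame (8x10) $15.97: everything else → 3.75% + 0.5% county = 4.25% → $0.68
Total tax = $0.47 + $0.11 + $2.98 + $0.68 = $4.24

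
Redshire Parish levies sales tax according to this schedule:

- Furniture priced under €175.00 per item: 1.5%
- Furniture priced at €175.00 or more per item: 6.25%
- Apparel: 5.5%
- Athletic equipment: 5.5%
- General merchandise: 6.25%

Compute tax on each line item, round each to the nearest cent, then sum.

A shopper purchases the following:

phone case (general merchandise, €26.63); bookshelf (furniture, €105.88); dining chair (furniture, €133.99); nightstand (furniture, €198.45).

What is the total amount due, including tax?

€482.61

Phone case €26.63: general merchandise → 6.25% → €1.66
Bookshelf €105.88: furniture, under €175.00 → 1.5% → €1.59
Dining chair €133.99: furniture, under €175.00 → 1.5% → €2.01
Nightstand €198.45: furniture, €175.00 or more → 6.25% → €12.40
Subtotal = €464.95; tax = €17.66; total due = €482.61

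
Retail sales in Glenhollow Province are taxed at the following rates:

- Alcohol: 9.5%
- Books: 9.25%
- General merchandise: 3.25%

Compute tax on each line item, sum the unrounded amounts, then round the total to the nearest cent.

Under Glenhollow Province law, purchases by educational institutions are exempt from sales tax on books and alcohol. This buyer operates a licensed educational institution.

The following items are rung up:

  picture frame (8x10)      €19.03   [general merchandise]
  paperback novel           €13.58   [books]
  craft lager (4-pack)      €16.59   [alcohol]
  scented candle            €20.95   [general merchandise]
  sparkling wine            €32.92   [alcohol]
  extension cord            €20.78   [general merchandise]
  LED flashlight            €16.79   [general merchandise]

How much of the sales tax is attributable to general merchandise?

Picture frame (8x10) €19.03: general merchandise → 3.25% → €0.618475
Scented candle €20.95: general merchandise → 3.25% → €0.680875
Extension cord €20.78: general merchandise → 3.25% → €0.67535
LED flashlight €16.79: general merchandise → 3.25% → €0.545675
Tax on general merchandise: unrounded sum = €2.520375 → €2.52

€2.52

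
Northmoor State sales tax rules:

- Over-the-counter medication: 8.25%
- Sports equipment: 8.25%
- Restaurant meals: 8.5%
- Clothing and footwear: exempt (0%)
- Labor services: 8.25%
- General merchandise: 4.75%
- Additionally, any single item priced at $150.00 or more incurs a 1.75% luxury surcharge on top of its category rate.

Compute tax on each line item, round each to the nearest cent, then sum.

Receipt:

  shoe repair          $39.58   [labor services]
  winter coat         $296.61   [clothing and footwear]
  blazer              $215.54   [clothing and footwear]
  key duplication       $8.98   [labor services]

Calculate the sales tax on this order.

$12.97

Shoe repair $39.58: labor services → 8.25% → $3.27
Winter coat $296.61: clothing and footwear → 0% + 1.75% surcharge = 1.75% → $5.19
Blazer $215.54: clothing and footwear → 0% + 1.75% surcharge = 1.75% → $3.77
Key duplication $8.98: labor services → 8.25% → $0.74
Total tax = $3.27 + $5.19 + $3.77 + $0.74 = $12.97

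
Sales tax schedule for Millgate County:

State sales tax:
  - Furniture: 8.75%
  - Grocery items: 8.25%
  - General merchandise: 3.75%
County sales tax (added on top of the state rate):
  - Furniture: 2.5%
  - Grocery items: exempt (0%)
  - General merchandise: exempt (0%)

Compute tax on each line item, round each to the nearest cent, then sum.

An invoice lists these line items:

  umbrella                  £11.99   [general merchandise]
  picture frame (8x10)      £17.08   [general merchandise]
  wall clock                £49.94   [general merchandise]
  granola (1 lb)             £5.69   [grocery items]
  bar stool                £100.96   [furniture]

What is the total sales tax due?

£14.79

Umbrella £11.99: general merchandise → 3.75% + 0% county = 3.75% → £0.45
Picture frame (8x10) £17.08: general merchandise → 3.75% + 0% county = 3.75% → £0.64
Wall clock £49.94: general merchandise → 3.75% + 0% county = 3.75% → £1.87
Granola (1 lb) £5.69: grocery items → 8.25% + 0% county = 8.25% → £0.47
Bar stool £100.96: furniture → 8.75% + 2.5% county = 11.25% → £11.36
Total tax = £0.45 + £0.64 + £1.87 + £0.47 + £11.36 = £14.79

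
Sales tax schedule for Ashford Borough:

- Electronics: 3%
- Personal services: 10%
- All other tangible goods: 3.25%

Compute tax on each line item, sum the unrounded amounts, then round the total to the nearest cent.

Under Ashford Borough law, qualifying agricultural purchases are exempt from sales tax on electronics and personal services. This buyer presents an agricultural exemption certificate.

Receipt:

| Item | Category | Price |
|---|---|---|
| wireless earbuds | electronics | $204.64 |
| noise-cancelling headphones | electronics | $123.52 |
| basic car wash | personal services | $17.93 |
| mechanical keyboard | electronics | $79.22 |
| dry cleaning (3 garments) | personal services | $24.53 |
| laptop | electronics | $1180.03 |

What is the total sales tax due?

Wireless earbuds $204.64: electronics, buyer-exempt → 0% → $0.00
Noise-cancelling headphones $123.52: electronics, buyer-exempt → 0% → $0.00
Basic car wash $17.93: personal services, buyer-exempt → 0% → $0.00
Mechanical keyboard $79.22: electronics, buyer-exempt → 0% → $0.00
Dry cleaning (3 garments) $24.53: personal services, buyer-exempt → 0% → $0.00
Laptop $1180.03: electronics, buyer-exempt → 0% → $0.00
Unrounded tax sum = $0.00 → $0.00

$0.00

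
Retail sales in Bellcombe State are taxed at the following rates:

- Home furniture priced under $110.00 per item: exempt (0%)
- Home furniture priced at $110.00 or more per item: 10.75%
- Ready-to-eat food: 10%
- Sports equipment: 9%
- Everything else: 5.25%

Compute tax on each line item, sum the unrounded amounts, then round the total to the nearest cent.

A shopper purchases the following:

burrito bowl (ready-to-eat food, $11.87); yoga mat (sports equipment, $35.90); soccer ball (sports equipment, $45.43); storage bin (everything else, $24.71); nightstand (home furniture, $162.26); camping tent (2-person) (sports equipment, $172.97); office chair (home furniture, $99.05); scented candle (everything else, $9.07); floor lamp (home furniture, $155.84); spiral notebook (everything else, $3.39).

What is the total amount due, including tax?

Burrito bowl $11.87: ready-to-eat food → 10% → $1.187
Yoga mat $35.90: sports equipment → 9% → $3.231
Soccer ball $45.43: sports equipment → 9% → $4.0887
Storage bin $24.71: everything else → 5.25% → $1.297275
Nightstand $162.26: home furniture, $110.00 or more → 10.75% → $17.44295
Camping tent (2-person) $172.97: sports equipment → 9% → $15.5673
Office chair $99.05: home furniture, under $110.00 → 0% → $0.00
Scented candle $9.07: everything else → 5.25% → $0.476175
Floor lamp $155.84: home furniture, $110.00 or more → 10.75% → $16.7528
Spiral notebook $3.39: everything else → 5.25% → $0.177975
Subtotal = $720.49; unrounded tax = $60.221175 → $60.22; total due = $780.71

$780.71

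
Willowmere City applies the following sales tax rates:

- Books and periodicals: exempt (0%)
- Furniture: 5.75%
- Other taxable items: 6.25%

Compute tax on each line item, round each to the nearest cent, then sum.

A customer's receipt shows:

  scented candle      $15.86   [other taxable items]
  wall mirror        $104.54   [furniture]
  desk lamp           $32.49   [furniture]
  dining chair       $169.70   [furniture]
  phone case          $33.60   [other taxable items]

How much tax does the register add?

Scented candle $15.86: other taxable items → 6.25% → $0.99
Wall mirror $104.54: furniture → 5.75% → $6.01
Desk lamp $32.49: furniture → 5.75% → $1.87
Dining chair $169.70: furniture → 5.75% → $9.76
Phone case $33.60: other taxable items → 6.25% → $2.10
Total tax = $0.99 + $6.01 + $1.87 + $9.76 + $2.10 = $20.73

$20.73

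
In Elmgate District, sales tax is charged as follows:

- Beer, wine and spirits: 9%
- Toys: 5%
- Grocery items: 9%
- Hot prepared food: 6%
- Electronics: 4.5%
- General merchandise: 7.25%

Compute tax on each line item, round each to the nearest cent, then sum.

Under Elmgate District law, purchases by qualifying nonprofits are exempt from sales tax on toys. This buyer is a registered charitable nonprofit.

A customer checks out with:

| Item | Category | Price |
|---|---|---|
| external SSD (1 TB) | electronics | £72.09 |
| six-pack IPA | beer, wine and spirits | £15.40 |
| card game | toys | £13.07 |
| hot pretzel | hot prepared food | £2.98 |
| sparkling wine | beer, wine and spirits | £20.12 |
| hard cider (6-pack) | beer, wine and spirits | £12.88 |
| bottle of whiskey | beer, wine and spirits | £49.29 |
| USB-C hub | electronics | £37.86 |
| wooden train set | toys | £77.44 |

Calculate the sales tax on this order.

£13.92

External SSD (1 TB) £72.09: electronics → 4.5% → £3.24
Six-pack IPA £15.40: beer, wine and spirits → 9% → £1.39
Card game £13.07: toys, buyer-exempt → 0% → £0.00
Hot pretzel £2.98: hot prepared food → 6% → £0.18
Sparkling wine £20.12: beer, wine and spirits → 9% → £1.81
Hard cider (6-pack) £12.88: beer, wine and spirits → 9% → £1.16
Bottle of whiskey £49.29: beer, wine and spirits → 9% → £4.44
USB-C hub £37.86: electronics → 4.5% → £1.70
Wooden train set £77.44: toys, buyer-exempt → 0% → £0.00
Total tax = £3.24 + £1.39 + £0.18 + £1.81 + £1.16 + £4.44 + £1.70 = £13.92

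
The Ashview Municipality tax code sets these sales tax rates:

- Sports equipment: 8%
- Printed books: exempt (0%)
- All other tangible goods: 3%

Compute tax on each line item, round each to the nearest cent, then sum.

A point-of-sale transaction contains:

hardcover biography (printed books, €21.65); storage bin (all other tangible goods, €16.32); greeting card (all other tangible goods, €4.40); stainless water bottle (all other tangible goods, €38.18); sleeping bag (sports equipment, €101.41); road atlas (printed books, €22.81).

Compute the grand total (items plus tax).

€214.65

Hardcover biography €21.65: printed books → 0% → €0.00
Storage bin €16.32: all other tangible goods → 3% → €0.49
Greeting card €4.40: all other tangible goods → 3% → €0.13
Stainless water bottle €38.18: all other tangible goods → 3% → €1.15
Sleeping bag €101.41: sports equipment → 8% → €8.11
Road atlas €22.81: printed books → 0% → €0.00
Subtotal = €204.77; tax = €9.88; total due = €214.65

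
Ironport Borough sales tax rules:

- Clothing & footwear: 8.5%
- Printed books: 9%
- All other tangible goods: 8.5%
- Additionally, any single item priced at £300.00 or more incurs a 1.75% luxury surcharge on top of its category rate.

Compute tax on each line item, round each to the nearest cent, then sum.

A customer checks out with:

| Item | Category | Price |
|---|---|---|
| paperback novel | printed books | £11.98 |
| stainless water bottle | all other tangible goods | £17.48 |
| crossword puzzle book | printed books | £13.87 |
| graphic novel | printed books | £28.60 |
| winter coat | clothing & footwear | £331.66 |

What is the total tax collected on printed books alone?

Paperback novel £11.98: printed books → 9% → £1.08
Crossword puzzle book £13.87: printed books → 9% → £1.25
Graphic novel £28.60: printed books → 9% → £2.57
Tax on printed books = £1.08 + £1.25 + £2.57 = £4.90

£4.90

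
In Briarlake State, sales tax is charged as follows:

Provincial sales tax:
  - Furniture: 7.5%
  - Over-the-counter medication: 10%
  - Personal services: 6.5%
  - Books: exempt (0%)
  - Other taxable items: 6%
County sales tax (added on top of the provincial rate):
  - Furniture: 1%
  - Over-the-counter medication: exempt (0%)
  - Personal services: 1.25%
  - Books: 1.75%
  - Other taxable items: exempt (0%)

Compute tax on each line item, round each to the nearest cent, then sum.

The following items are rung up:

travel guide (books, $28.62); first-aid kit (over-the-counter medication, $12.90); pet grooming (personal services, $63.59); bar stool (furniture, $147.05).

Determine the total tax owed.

Travel guide $28.62: books → 0% + 1.75% county = 1.75% → $0.50
First-aid kit $12.90: over-the-counter medication → 10% + 0% county = 10% → $1.29
Pet grooming $63.59: personal services → 6.5% + 1.25% county = 7.75% → $4.93
Bar stool $147.05: furniture → 7.5% + 1% county = 8.5% → $12.50
Total tax = $0.50 + $1.29 + $4.93 + $12.50 = $19.22

$19.22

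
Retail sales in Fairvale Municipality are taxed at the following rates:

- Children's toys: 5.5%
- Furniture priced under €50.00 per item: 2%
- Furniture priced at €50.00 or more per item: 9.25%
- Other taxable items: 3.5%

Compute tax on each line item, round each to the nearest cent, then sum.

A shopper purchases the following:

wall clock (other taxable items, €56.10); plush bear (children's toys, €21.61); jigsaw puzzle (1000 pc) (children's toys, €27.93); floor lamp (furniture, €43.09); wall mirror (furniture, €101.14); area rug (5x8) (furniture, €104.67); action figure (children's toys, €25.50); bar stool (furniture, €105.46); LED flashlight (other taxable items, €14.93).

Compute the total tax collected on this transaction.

Wall clock €56.10: other taxable items → 3.5% → €1.96
Plush bear €21.61: children's toys → 5.5% → €1.19
Jigsaw puzzle (1000 pc) €27.93: children's toys → 5.5% → €1.54
Floor lamp €43.09: furniture, under €50.00 → 2% → €0.86
Wall mirror €101.14: furniture, €50.00 or more → 9.25% → €9.36
Area rug (5x8) €104.67: furniture, €50.00 or more → 9.25% → €9.68
Action figure €25.50: children's toys → 5.5% → €1.40
Bar stool €105.46: furniture, €50.00 or more → 9.25% → €9.76
LED flashlight €14.93: other taxable items → 3.5% → €0.52
Total tax = €1.96 + €1.19 + €1.54 + €0.86 + €9.36 + €9.68 + €1.40 + €9.76 + €0.52 = €36.27

€36.27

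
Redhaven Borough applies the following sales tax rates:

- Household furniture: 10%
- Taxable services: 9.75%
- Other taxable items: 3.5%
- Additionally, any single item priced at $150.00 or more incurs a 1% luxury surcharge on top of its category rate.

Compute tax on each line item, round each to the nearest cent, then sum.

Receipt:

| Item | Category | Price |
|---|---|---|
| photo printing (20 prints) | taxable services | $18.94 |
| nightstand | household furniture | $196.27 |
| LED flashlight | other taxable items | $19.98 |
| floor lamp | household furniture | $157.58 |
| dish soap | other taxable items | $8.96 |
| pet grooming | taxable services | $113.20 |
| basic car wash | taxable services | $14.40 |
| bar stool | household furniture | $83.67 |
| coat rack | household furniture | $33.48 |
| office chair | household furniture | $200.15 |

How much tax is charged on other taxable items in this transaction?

LED flashlight $19.98: other taxable items → 3.5% → $0.70
Dish soap $8.96: other taxable items → 3.5% → $0.31
Tax on other taxable items = $0.70 + $0.31 = $1.01

$1.01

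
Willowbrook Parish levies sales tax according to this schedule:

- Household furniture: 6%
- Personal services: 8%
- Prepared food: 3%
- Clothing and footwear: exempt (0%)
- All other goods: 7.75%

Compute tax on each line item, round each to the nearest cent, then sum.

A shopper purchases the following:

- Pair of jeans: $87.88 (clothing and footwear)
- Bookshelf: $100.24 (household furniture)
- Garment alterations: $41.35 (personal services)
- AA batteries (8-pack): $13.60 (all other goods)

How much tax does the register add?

$10.37

Pair of jeans $87.88: clothing and footwear → 0% → $0.00
Bookshelf $100.24: household furniture → 6% → $6.01
Garment alterations $41.35: personal services → 8% → $3.31
AA batteries (8-pack) $13.60: all other goods → 7.75% → $1.05
Total tax = $6.01 + $3.31 + $1.05 = $10.37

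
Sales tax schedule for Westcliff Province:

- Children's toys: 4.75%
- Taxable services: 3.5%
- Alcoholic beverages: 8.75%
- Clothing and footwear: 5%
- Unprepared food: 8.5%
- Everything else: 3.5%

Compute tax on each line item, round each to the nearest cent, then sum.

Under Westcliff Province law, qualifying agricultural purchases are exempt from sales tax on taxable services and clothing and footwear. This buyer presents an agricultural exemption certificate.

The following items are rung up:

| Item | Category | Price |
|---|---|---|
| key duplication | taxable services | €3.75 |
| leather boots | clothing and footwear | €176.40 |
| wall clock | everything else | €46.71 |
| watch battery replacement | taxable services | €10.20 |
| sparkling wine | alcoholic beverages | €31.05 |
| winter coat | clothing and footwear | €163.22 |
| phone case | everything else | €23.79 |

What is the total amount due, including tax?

€460.30

Key duplication €3.75: taxable services, buyer-exempt → 0% → €0.00
Leather boots €176.40: clothing and footwear, buyer-exempt → 0% → €0.00
Wall clock €46.71: everything else → 3.5% → €1.63
Watch battery replacement €10.20: taxable services, buyer-exempt → 0% → €0.00
Sparkling wine €31.05: alcoholic beverages → 8.75% → €2.72
Winter coat €163.22: clothing and footwear, buyer-exempt → 0% → €0.00
Phone case €23.79: everything else → 3.5% → €0.83
Subtotal = €455.12; tax = €5.18; total due = €460.30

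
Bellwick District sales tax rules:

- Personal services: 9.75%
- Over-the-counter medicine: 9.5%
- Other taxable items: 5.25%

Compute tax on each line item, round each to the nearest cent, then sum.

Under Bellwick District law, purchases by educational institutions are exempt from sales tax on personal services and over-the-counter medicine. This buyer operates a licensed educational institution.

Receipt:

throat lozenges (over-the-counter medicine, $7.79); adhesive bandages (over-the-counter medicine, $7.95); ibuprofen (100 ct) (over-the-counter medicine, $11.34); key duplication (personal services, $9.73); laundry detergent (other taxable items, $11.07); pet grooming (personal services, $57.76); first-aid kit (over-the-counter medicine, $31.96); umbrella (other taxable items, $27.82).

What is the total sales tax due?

Throat lozenges $7.79: over-the-counter medicine, buyer-exempt → 0% → $0.00
Adhesive bandages $7.95: over-the-counter medicine, buyer-exempt → 0% → $0.00
Ibuprofen (100 ct) $11.34: over-the-counter medicine, buyer-exempt → 0% → $0.00
Key duplication $9.73: personal services, buyer-exempt → 0% → $0.00
Laundry detergent $11.07: other taxable items → 5.25% → $0.58
Pet grooming $57.76: personal services, buyer-exempt → 0% → $0.00
First-aid kit $31.96: over-the-counter medicine, buyer-exempt → 0% → $0.00
Umbrella $27.82: other taxable items → 5.25% → $1.46
Total tax = $0.58 + $1.46 = $2.04

$2.04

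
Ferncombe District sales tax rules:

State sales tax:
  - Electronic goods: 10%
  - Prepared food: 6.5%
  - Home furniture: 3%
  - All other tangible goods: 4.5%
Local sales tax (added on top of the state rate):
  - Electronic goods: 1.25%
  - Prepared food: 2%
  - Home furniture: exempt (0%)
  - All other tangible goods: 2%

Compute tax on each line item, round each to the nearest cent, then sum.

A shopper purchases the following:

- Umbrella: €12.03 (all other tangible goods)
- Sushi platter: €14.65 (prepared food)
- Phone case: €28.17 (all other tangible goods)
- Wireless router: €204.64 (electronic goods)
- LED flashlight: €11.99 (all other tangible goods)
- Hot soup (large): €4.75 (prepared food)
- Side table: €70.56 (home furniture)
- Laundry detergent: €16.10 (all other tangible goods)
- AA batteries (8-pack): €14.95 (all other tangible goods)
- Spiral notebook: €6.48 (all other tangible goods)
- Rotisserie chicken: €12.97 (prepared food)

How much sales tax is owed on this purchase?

Umbrella €12.03: all other tangible goods → 4.5% + 2% local = 6.5% → €0.78
Sushi platter €14.65: prepared food → 6.5% + 2% local = 8.5% → €1.25
Phone case €28.17: all other tangible goods → 4.5% + 2% local = 6.5% → €1.83
Wireless router €204.64: electronic goods → 10% + 1.25% local = 11.25% → €23.02
LED flashlight €11.99: all other tangible goods → 4.5% + 2% local = 6.5% → €0.78
Hot soup (large) €4.75: prepared food → 6.5% + 2% local = 8.5% → €0.40
Side table €70.56: home furniture → 3% + 0% local = 3% → €2.12
Laundry detergent €16.10: all other tangible goods → 4.5% + 2% local = 6.5% → €1.05
AA batteries (8-pack) €14.95: all other tangible goods → 4.5% + 2% local = 6.5% → €0.97
Spiral notebook €6.48: all other tangible goods → 4.5% + 2% local = 6.5% → €0.42
Rotisserie chicken €12.97: prepared food → 6.5% + 2% local = 8.5% → €1.10
Total tax = €0.78 + €1.25 + €1.83 + €23.02 + €0.78 + €0.40 + €2.12 + €1.05 + €0.97 + €0.42 + €1.10 = €33.72

€33.72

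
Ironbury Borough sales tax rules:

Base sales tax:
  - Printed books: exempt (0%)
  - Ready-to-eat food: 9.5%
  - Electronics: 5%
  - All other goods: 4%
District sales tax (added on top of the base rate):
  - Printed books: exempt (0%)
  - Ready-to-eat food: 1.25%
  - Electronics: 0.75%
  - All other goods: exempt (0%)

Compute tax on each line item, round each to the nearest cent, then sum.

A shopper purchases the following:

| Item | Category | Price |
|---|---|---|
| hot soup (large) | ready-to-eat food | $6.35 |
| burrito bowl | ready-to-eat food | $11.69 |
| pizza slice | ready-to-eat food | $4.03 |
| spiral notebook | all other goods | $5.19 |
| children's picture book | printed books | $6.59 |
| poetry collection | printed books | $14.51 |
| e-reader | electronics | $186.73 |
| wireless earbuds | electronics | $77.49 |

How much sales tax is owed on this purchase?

Hot soup (large) $6.35: ready-to-eat food → 9.5% + 1.25% district = 10.75% → $0.68
Burrito bowl $11.69: ready-to-eat food → 9.5% + 1.25% district = 10.75% → $1.26
Pizza slice $4.03: ready-to-eat food → 9.5% + 1.25% district = 10.75% → $0.43
Spiral notebook $5.19: all other goods → 4% + 0% district = 4% → $0.21
Children's picture book $6.59: printed books → 0% + 0% district = 0% → $0.00
Poetry collection $14.51: printed books → 0% + 0% district = 0% → $0.00
E-reader $186.73: electronics → 5% + 0.75% district = 5.75% → $10.74
Wireless earbuds $77.49: electronics → 5% + 0.75% district = 5.75% → $4.46
Total tax = $0.68 + $1.26 + $0.43 + $0.21 + $10.74 + $4.46 = $17.78

$17.78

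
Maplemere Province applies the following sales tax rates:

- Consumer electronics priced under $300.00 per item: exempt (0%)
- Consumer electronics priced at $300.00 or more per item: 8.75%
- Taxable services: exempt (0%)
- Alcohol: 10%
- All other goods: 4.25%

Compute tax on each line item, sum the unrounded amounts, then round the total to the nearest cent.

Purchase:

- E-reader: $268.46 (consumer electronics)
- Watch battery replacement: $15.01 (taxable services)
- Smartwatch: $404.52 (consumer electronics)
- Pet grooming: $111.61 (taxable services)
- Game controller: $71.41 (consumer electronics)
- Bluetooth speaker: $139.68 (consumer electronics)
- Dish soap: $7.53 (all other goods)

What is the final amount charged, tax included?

$1053.94

E-reader $268.46: consumer electronics, under $300.00 → 0% → $0.00
Watch battery replacement $15.01: taxable services → 0% → $0.00
Smartwatch $404.52: consumer electronics, $300.00 or more → 8.75% → $35.3955
Pet grooming $111.61: taxable services → 0% → $0.00
Game controller $71.41: consumer electronics, under $300.00 → 0% → $0.00
Bluetooth speaker $139.68: consumer electronics, under $300.00 → 0% → $0.00
Dish soap $7.53: all other goods → 4.25% → $0.320025
Subtotal = $1018.22; unrounded tax = $35.715525 → $35.72; total due = $1053.94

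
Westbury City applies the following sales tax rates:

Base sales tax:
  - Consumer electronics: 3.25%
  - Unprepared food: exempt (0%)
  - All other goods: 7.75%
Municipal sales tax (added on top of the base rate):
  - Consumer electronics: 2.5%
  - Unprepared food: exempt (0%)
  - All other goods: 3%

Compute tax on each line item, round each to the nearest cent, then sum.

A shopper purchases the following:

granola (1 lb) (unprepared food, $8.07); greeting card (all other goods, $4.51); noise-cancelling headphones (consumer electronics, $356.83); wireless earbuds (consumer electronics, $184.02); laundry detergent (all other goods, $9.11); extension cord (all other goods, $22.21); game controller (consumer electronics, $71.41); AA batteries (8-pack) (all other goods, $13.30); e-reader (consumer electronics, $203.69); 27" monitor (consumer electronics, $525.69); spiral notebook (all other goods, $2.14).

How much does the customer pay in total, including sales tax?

Granola (1 lb) $8.07: unprepared food → 0% + 0% municipal = 0% → $0.00
Greeting card $4.51: all other goods → 7.75% + 3% municipal = 10.75% → $0.48
Noise-cancelling headphones $356.83: consumer electronics → 3.25% + 2.5% municipal = 5.75% → $20.52
Wireless earbuds $184.02: consumer electronics → 3.25% + 2.5% municipal = 5.75% → $10.58
Laundry detergent $9.11: all other goods → 7.75% + 3% municipal = 10.75% → $0.98
Extension cord $22.21: all other goods → 7.75% + 3% municipal = 10.75% → $2.39
Game controller $71.41: consumer electronics → 3.25% + 2.5% municipal = 5.75% → $4.11
AA batteries (8-pack) $13.30: all other goods → 7.75% + 3% municipal = 10.75% → $1.43
E-reader $203.69: consumer electronics → 3.25% + 2.5% municipal = 5.75% → $11.71
27" monitor $525.69: consumer electronics → 3.25% + 2.5% municipal = 5.75% → $30.23
Spiral notebook $2.14: all other goods → 7.75% + 3% municipal = 10.75% → $0.23
Subtotal = $1400.98; tax = $82.66; total due = $1483.64

$1483.64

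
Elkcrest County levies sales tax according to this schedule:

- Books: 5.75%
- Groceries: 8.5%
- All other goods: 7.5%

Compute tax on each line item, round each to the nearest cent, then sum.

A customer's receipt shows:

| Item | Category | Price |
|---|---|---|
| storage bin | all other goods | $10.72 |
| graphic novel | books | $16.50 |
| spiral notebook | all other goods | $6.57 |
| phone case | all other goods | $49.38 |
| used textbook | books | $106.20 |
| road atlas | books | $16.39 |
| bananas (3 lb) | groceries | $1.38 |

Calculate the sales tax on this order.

Storage bin $10.72: all other goods → 7.5% → $0.80
Graphic novel $16.50: books → 5.75% → $0.95
Spiral notebook $6.57: all other goods → 7.5% → $0.49
Phone case $49.38: all other goods → 7.5% → $3.70
Used textbook $106.20: books → 5.75% → $6.11
Road atlas $16.39: books → 5.75% → $0.94
Bananas (3 lb) $1.38: groceries → 8.5% → $0.12
Total tax = $0.80 + $0.95 + $0.49 + $3.70 + $6.11 + $0.94 + $0.12 = $13.11

$13.11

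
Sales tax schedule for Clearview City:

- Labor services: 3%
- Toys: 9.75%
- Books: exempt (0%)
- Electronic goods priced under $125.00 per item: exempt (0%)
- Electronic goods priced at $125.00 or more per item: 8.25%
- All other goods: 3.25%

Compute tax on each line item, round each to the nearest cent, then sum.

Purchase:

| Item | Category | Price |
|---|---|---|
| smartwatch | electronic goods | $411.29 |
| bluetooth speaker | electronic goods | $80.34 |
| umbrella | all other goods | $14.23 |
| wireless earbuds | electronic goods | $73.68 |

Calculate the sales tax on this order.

Smartwatch $411.29: electronic goods, $125.00 or more → 8.25% → $33.93
Bluetooth speaker $80.34: electronic goods, under $125.00 → 0% → $0.00
Umbrella $14.23: all other goods → 3.25% → $0.46
Wireless earbuds $73.68: electronic goods, under $125.00 → 0% → $0.00
Total tax = $33.93 + $0.46 = $34.39

$34.39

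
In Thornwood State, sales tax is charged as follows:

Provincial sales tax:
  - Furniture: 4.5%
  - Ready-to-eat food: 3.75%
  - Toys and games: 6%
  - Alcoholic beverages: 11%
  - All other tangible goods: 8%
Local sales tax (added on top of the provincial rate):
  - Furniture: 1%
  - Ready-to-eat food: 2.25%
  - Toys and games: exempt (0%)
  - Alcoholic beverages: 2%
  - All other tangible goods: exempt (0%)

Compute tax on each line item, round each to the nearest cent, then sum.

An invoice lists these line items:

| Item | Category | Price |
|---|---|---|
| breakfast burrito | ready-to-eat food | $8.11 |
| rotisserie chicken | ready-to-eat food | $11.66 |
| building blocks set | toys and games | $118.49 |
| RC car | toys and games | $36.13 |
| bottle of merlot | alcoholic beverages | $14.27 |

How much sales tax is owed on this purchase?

$12.33

Breakfast burrito $8.11: ready-to-eat food → 3.75% + 2.25% local = 6% → $0.49
Rotisserie chicken $11.66: ready-to-eat food → 3.75% + 2.25% local = 6% → $0.70
Building blocks set $118.49: toys and games → 6% + 0% local = 6% → $7.11
RC car $36.13: toys and games → 6% + 0% local = 6% → $2.17
Bottle of merlot $14.27: alcoholic beverages → 11% + 2% local = 13% → $1.86
Total tax = $0.49 + $0.70 + $7.11 + $2.17 + $1.86 = $12.33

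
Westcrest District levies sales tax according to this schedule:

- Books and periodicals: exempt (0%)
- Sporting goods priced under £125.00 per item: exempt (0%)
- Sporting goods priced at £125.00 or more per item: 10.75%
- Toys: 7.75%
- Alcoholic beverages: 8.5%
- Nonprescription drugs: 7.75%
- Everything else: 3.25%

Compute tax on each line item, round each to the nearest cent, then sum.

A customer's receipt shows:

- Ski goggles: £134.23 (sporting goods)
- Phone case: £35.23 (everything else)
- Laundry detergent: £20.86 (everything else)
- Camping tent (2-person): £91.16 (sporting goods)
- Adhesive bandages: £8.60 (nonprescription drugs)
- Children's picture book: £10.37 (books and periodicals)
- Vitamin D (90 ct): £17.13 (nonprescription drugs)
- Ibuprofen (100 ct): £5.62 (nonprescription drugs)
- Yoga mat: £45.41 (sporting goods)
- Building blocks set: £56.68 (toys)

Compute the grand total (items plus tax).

£448.37

Ski goggles £134.23: sporting goods, £125.00 or more → 10.75% → £14.43
Phone case £35.23: everything else → 3.25% → £1.14
Laundry detergent £20.86: everything else → 3.25% → £0.68
Camping tent (2-person) £91.16: sporting goods, under £125.00 → 0% → £0.00
Adhesive bandages £8.60: nonprescription drugs → 7.75% → £0.67
Children's picture book £10.37: books and periodicals → 0% → £0.00
Vitamin D (90 ct) £17.13: nonprescription drugs → 7.75% → £1.33
Ibuprofen (100 ct) £5.62: nonprescription drugs → 7.75% → £0.44
Yoga mat £45.41: sporting goods, under £125.00 → 0% → £0.00
Building blocks set £56.68: toys → 7.75% → £4.39
Subtotal = £425.29; tax = £23.08; total due = £448.37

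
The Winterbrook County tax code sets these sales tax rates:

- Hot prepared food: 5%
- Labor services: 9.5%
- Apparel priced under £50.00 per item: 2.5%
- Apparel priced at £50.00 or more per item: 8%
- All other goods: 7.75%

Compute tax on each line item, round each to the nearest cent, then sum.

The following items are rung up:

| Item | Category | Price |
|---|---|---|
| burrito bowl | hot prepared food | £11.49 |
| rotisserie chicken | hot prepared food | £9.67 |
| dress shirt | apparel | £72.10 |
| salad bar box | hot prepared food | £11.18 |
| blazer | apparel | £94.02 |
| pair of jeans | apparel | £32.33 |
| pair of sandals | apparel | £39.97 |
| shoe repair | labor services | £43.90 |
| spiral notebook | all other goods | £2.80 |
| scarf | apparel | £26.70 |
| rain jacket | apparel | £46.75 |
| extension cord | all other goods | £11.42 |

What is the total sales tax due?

Burrito bowl £11.49: hot prepared food → 5% → £0.57
Rotisserie chicken £9.67: hot prepared food → 5% → £0.48
Dress shirt £72.10: apparel, £50.00 or more → 8% → £5.77
Salad bar box £11.18: hot prepared food → 5% → £0.56
Blazer £94.02: apparel, £50.00 or more → 8% → £7.52
Pair of jeans £32.33: apparel, under £50.00 → 2.5% → £0.81
Pair of sandals £39.97: apparel, under £50.00 → 2.5% → £1.00
Shoe repair £43.90: labor services → 9.5% → £4.17
Spiral notebook £2.80: all other goods → 7.75% → £0.22
Scarf £26.70: apparel, under £50.00 → 2.5% → £0.67
Rain jacket £46.75: apparel, under £50.00 → 2.5% → £1.17
Extension cord £11.42: all other goods → 7.75% → £0.89
Total tax = £0.57 + £0.48 + £5.77 + £0.56 + £7.52 + £0.81 + £1.00 + £4.17 + £0.22 + £0.67 + £1.17 + £0.89 = £23.83

£23.83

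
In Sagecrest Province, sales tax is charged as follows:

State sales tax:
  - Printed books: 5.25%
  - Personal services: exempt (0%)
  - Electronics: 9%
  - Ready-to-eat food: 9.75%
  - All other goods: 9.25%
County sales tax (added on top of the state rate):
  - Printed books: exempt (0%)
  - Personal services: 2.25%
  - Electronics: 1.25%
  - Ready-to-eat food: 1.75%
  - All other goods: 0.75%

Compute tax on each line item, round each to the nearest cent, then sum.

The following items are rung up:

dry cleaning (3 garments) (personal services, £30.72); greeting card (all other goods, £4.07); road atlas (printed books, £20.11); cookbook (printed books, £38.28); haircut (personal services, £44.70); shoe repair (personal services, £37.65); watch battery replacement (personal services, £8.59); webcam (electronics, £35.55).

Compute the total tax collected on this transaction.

Dry cleaning (3 garments) £30.72: personal services → 0% + 2.25% county = 2.25% → £0.69
Greeting card £4.07: all other goods → 9.25% + 0.75% county = 10% → £0.41
Road atlas £20.11: printed books → 5.25% + 0% county = 5.25% → £1.06
Cookbook £38.28: printed books → 5.25% + 0% county = 5.25% → £2.01
Haircut £44.70: personal services → 0% + 2.25% county = 2.25% → £1.01
Shoe repair £37.65: personal services → 0% + 2.25% county = 2.25% → £0.85
Watch battery replacement £8.59: personal services → 0% + 2.25% county = 2.25% → £0.19
Webcam £35.55: electronics → 9% + 1.25% county = 10.25% → £3.64
Total tax = £0.69 + £0.41 + £1.06 + £2.01 + £1.01 + £0.85 + £0.19 + £3.64 = £9.86

£9.86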